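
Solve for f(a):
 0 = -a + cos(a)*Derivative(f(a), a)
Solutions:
 f(a) = C1 + Integral(a/cos(a), a)


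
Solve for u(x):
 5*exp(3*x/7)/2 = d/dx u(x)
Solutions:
 u(x) = C1 + 35*exp(3*x/7)/6


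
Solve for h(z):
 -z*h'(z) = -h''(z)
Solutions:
 h(z) = C1 + C2*erfi(sqrt(2)*z/2)


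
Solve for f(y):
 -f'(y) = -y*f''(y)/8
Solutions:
 f(y) = C1 + C2*y^9


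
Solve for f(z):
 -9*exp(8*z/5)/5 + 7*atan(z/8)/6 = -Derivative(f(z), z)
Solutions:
 f(z) = C1 - 7*z*atan(z/8)/6 + 9*exp(8*z/5)/8 + 14*log(z^2 + 64)/3


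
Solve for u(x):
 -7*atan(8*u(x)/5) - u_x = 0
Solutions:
 Integral(1/atan(8*_y/5), (_y, u(x))) = C1 - 7*x


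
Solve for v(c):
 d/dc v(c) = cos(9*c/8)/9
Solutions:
 v(c) = C1 + 8*sin(9*c/8)/81


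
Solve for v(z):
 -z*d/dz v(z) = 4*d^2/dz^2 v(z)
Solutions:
 v(z) = C1 + C2*erf(sqrt(2)*z/4)


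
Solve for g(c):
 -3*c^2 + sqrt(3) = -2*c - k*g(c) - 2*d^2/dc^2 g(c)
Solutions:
 g(c) = C1*exp(-sqrt(2)*c*sqrt(-k)/2) + C2*exp(sqrt(2)*c*sqrt(-k)/2) + 3*c^2/k - 2*c/k - sqrt(3)/k - 12/k^2


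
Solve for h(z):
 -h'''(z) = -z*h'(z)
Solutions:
 h(z) = C1 + Integral(C2*airyai(z) + C3*airybi(z), z)


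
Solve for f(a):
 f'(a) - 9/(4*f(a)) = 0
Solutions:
 f(a) = -sqrt(C1 + 18*a)/2
 f(a) = sqrt(C1 + 18*a)/2


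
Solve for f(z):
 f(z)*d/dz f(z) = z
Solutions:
 f(z) = -sqrt(C1 + z^2)
 f(z) = sqrt(C1 + z^2)


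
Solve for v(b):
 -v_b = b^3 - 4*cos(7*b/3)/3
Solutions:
 v(b) = C1 - b^4/4 + 4*sin(7*b/3)/7


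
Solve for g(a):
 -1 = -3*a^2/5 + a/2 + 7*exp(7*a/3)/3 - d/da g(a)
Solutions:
 g(a) = C1 - a^3/5 + a^2/4 + a + exp(7*a/3)


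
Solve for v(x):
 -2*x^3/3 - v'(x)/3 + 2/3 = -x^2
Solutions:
 v(x) = C1 - x^4/2 + x^3 + 2*x


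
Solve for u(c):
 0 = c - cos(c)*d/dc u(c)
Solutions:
 u(c) = C1 + Integral(c/cos(c), c)


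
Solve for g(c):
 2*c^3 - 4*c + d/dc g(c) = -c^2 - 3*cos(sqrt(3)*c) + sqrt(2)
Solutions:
 g(c) = C1 - c^4/2 - c^3/3 + 2*c^2 + sqrt(2)*c - sqrt(3)*sin(sqrt(3)*c)


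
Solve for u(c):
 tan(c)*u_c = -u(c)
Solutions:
 u(c) = C1/sin(c)


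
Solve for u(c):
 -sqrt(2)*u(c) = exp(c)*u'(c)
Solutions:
 u(c) = C1*exp(sqrt(2)*exp(-c))


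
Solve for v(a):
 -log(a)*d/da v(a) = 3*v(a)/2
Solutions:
 v(a) = C1*exp(-3*li(a)/2)


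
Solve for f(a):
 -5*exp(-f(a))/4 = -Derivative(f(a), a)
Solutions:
 f(a) = log(C1 + 5*a/4)


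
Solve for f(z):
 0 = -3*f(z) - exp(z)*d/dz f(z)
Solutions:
 f(z) = C1*exp(3*exp(-z))


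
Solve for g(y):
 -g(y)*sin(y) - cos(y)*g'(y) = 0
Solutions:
 g(y) = C1*cos(y)


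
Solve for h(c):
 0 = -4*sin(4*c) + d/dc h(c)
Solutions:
 h(c) = C1 - cos(4*c)


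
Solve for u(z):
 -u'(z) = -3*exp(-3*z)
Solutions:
 u(z) = C1 - exp(-3*z)


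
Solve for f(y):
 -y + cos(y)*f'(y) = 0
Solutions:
 f(y) = C1 + Integral(y/cos(y), y)


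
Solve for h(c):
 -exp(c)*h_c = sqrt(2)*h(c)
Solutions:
 h(c) = C1*exp(sqrt(2)*exp(-c))


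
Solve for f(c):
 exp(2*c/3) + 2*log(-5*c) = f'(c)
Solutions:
 f(c) = C1 + 2*c*log(-c) + 2*c*(-1 + log(5)) + 3*exp(2*c/3)/2


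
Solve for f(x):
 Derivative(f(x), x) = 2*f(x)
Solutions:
 f(x) = C1*exp(2*x)


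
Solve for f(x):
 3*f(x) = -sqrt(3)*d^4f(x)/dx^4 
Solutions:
 f(x) = (C1*sin(sqrt(2)*3^(1/8)*x/2) + C2*cos(sqrt(2)*3^(1/8)*x/2))*exp(-sqrt(2)*3^(1/8)*x/2) + (C3*sin(sqrt(2)*3^(1/8)*x/2) + C4*cos(sqrt(2)*3^(1/8)*x/2))*exp(sqrt(2)*3^(1/8)*x/2)


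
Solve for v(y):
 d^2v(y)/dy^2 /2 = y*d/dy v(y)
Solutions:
 v(y) = C1 + C2*erfi(y)


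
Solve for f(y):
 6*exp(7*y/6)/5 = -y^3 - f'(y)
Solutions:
 f(y) = C1 - y^4/4 - 36*exp(7*y/6)/35


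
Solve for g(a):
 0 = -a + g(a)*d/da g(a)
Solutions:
 g(a) = -sqrt(C1 + a^2)
 g(a) = sqrt(C1 + a^2)


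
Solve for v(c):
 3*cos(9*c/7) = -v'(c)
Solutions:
 v(c) = C1 - 7*sin(9*c/7)/3


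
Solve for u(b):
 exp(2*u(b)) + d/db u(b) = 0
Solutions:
 u(b) = log(-sqrt(-1/(C1 - b))) - log(2)/2
 u(b) = log(-1/(C1 - b))/2 - log(2)/2


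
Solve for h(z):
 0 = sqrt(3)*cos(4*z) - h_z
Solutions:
 h(z) = C1 + sqrt(3)*sin(4*z)/4


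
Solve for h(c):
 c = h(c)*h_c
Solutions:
 h(c) = -sqrt(C1 + c^2)
 h(c) = sqrt(C1 + c^2)


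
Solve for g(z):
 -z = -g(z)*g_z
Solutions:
 g(z) = -sqrt(C1 + z^2)
 g(z) = sqrt(C1 + z^2)


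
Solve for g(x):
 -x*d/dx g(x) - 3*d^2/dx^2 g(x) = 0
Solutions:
 g(x) = C1 + C2*erf(sqrt(6)*x/6)


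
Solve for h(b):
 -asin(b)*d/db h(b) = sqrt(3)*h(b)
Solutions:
 h(b) = C1*exp(-sqrt(3)*Integral(1/asin(b), b))


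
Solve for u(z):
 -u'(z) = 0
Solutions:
 u(z) = C1


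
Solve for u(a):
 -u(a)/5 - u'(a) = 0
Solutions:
 u(a) = C1*exp(-a/5)


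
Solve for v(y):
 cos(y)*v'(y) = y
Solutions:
 v(y) = C1 + Integral(y/cos(y), y)


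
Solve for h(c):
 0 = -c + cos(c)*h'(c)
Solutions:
 h(c) = C1 + Integral(c/cos(c), c)


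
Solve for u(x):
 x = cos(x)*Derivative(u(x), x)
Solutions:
 u(x) = C1 + Integral(x/cos(x), x)


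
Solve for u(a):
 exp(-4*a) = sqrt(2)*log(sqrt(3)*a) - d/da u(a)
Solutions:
 u(a) = C1 + sqrt(2)*a*log(a) + sqrt(2)*a*(-1 + log(3)/2) + exp(-4*a)/4


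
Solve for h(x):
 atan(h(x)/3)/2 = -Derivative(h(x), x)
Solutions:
 Integral(1/atan(_y/3), (_y, h(x))) = C1 - x/2


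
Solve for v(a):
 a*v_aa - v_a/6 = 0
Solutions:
 v(a) = C1 + C2*a^(7/6)


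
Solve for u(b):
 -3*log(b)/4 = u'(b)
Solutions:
 u(b) = C1 - 3*b*log(b)/4 + 3*b/4


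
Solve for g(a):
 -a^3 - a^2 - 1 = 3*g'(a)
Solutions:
 g(a) = C1 - a^4/12 - a^3/9 - a/3


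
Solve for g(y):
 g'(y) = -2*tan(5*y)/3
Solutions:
 g(y) = C1 + 2*log(cos(5*y))/15


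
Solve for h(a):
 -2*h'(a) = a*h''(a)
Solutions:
 h(a) = C1 + C2/a


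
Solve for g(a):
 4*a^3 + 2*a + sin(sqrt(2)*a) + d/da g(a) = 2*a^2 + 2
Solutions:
 g(a) = C1 - a^4 + 2*a^3/3 - a^2 + 2*a + sqrt(2)*cos(sqrt(2)*a)/2


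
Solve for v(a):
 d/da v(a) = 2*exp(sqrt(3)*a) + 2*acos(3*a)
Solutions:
 v(a) = C1 + 2*a*acos(3*a) - 2*sqrt(1 - 9*a^2)/3 + 2*sqrt(3)*exp(sqrt(3)*a)/3


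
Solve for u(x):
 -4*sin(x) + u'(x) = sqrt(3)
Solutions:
 u(x) = C1 + sqrt(3)*x - 4*cos(x)


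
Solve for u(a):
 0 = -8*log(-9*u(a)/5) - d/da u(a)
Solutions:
 Integral(1/(log(-_y) - log(5) + 2*log(3)), (_y, u(a)))/8 = C1 - a


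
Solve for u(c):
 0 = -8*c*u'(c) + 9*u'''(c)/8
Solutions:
 u(c) = C1 + Integral(C2*airyai(4*3^(1/3)*c/3) + C3*airybi(4*3^(1/3)*c/3), c)


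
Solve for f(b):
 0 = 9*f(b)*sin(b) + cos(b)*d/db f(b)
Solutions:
 f(b) = C1*cos(b)^9


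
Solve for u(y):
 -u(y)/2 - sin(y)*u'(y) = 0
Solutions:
 u(y) = C1*(cos(y) + 1)^(1/4)/(cos(y) - 1)^(1/4)


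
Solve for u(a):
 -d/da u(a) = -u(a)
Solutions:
 u(a) = C1*exp(a)


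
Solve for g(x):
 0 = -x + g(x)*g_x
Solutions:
 g(x) = -sqrt(C1 + x^2)
 g(x) = sqrt(C1 + x^2)


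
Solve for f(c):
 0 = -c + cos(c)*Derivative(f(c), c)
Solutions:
 f(c) = C1 + Integral(c/cos(c), c)


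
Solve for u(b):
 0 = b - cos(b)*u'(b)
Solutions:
 u(b) = C1 + Integral(b/cos(b), b)


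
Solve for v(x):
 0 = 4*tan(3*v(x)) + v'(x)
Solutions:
 v(x) = -asin(C1*exp(-12*x))/3 + pi/3
 v(x) = asin(C1*exp(-12*x))/3


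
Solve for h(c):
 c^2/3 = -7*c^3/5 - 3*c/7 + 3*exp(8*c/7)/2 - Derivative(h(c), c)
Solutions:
 h(c) = C1 - 7*c^4/20 - c^3/9 - 3*c^2/14 + 21*exp(8*c/7)/16


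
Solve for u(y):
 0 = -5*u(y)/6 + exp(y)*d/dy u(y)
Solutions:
 u(y) = C1*exp(-5*exp(-y)/6)


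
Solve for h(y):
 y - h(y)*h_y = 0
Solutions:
 h(y) = -sqrt(C1 + y^2)
 h(y) = sqrt(C1 + y^2)


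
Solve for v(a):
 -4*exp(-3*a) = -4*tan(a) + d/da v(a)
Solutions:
 v(a) = C1 + 2*log(tan(a)^2 + 1) + 4*exp(-3*a)/3


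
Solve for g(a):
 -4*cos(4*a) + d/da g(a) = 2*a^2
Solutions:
 g(a) = C1 + 2*a^3/3 + sin(4*a)


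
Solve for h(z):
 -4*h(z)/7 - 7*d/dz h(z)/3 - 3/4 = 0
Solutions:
 h(z) = C1*exp(-12*z/49) - 21/16


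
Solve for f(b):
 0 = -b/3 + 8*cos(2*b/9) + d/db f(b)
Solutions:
 f(b) = C1 + b^2/6 - 36*sin(2*b/9)


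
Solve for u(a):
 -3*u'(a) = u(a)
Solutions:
 u(a) = C1*exp(-a/3)


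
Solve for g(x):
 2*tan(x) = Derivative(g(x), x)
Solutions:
 g(x) = C1 - 2*log(cos(x))


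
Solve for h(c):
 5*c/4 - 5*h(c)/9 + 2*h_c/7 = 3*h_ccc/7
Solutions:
 h(c) = C1*exp(2^(1/3)*c*(4/(sqrt(1193) + 35)^(1/3) + 2^(1/3)*(sqrt(1193) + 35)^(1/3))/12)*sin(2^(1/3)*sqrt(3)*c*(-2^(1/3)*(sqrt(1193) + 35)^(1/3) + 4/(sqrt(1193) + 35)^(1/3))/12) + C2*exp(2^(1/3)*c*(4/(sqrt(1193) + 35)^(1/3) + 2^(1/3)*(sqrt(1193) + 35)^(1/3))/12)*cos(2^(1/3)*sqrt(3)*c*(-2^(1/3)*(sqrt(1193) + 35)^(1/3) + 4/(sqrt(1193) + 35)^(1/3))/12) + C3*exp(-2^(1/3)*c*(4/(sqrt(1193) + 35)^(1/3) + 2^(1/3)*(sqrt(1193) + 35)^(1/3))/6) + 9*c/4 + 81/70


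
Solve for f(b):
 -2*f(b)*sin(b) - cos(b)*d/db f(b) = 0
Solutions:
 f(b) = C1*cos(b)^2


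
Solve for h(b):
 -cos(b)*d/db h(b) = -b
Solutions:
 h(b) = C1 + Integral(b/cos(b), b)


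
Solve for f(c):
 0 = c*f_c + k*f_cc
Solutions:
 f(c) = C1 + C2*sqrt(k)*erf(sqrt(2)*c*sqrt(1/k)/2)


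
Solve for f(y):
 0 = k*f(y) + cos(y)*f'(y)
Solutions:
 f(y) = C1*exp(k*(log(sin(y) - 1) - log(sin(y) + 1))/2)


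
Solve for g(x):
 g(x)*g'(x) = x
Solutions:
 g(x) = -sqrt(C1 + x^2)
 g(x) = sqrt(C1 + x^2)


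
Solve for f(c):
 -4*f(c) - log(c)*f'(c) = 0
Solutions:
 f(c) = C1*exp(-4*li(c))


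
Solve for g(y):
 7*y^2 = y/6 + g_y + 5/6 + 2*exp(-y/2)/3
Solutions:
 g(y) = C1 + 7*y^3/3 - y^2/12 - 5*y/6 + 4*exp(-y/2)/3


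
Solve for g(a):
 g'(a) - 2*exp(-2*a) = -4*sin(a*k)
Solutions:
 g(a) = C1 - exp(-2*a) + 4*cos(a*k)/k


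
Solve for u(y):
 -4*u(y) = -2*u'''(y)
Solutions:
 u(y) = C3*exp(2^(1/3)*y) + (C1*sin(2^(1/3)*sqrt(3)*y/2) + C2*cos(2^(1/3)*sqrt(3)*y/2))*exp(-2^(1/3)*y/2)


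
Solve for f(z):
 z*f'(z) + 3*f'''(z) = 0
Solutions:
 f(z) = C1 + Integral(C2*airyai(-3^(2/3)*z/3) + C3*airybi(-3^(2/3)*z/3), z)


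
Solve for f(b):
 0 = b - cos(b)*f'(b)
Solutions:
 f(b) = C1 + Integral(b/cos(b), b)


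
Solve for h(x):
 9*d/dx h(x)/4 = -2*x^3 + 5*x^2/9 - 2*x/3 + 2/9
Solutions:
 h(x) = C1 - 2*x^4/9 + 20*x^3/243 - 4*x^2/27 + 8*x/81


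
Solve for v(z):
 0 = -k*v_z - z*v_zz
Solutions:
 v(z) = C1 + z^(1 - re(k))*(C2*sin(log(z)*Abs(im(k))) + C3*cos(log(z)*im(k)))


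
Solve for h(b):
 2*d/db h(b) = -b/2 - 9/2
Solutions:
 h(b) = C1 - b^2/8 - 9*b/4


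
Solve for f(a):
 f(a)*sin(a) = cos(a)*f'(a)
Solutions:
 f(a) = C1/cos(a)


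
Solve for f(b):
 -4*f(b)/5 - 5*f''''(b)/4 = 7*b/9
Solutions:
 f(b) = -35*b/36 + (C1*sin(sqrt(10)*b/5) + C2*cos(sqrt(10)*b/5))*exp(-sqrt(10)*b/5) + (C3*sin(sqrt(10)*b/5) + C4*cos(sqrt(10)*b/5))*exp(sqrt(10)*b/5)


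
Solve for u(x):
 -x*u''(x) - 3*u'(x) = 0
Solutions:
 u(x) = C1 + C2/x^2


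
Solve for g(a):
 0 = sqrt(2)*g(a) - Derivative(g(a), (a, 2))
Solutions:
 g(a) = C1*exp(-2^(1/4)*a) + C2*exp(2^(1/4)*a)


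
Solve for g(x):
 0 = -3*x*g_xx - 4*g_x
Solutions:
 g(x) = C1 + C2/x^(1/3)


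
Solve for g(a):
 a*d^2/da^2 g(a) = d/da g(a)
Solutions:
 g(a) = C1 + C2*a^2


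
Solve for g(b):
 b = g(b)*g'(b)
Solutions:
 g(b) = -sqrt(C1 + b^2)
 g(b) = sqrt(C1 + b^2)


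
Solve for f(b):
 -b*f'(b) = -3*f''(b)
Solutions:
 f(b) = C1 + C2*erfi(sqrt(6)*b/6)


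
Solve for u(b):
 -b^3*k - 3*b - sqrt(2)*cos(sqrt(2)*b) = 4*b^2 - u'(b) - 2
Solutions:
 u(b) = C1 + b^4*k/4 + 4*b^3/3 + 3*b^2/2 - 2*b + sin(sqrt(2)*b)


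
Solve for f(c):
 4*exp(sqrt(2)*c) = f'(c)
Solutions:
 f(c) = C1 + 2*sqrt(2)*exp(sqrt(2)*c)


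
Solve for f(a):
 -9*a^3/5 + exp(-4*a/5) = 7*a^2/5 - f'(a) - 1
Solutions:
 f(a) = C1 + 9*a^4/20 + 7*a^3/15 - a + 5*exp(-4*a/5)/4


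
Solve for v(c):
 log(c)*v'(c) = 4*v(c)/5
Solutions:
 v(c) = C1*exp(4*li(c)/5)


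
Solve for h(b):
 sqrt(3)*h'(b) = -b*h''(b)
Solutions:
 h(b) = C1 + C2*b^(1 - sqrt(3))


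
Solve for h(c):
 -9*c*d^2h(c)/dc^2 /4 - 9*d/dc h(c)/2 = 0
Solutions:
 h(c) = C1 + C2/c


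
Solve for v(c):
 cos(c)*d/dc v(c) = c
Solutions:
 v(c) = C1 + Integral(c/cos(c), c)


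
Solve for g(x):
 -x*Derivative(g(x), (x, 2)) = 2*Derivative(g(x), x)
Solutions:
 g(x) = C1 + C2/x


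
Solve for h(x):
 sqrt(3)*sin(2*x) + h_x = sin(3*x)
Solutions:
 h(x) = C1 + sqrt(3)*cos(2*x)/2 - cos(3*x)/3


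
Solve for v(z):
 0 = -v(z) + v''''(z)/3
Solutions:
 v(z) = C1*exp(-3^(1/4)*z) + C2*exp(3^(1/4)*z) + C3*sin(3^(1/4)*z) + C4*cos(3^(1/4)*z)


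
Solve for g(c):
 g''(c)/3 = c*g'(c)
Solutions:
 g(c) = C1 + C2*erfi(sqrt(6)*c/2)


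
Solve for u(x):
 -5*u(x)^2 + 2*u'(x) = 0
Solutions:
 u(x) = -2/(C1 + 5*x)


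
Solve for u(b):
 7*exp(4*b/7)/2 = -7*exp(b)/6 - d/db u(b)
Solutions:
 u(b) = C1 - 49*exp(4*b/7)/8 - 7*exp(b)/6


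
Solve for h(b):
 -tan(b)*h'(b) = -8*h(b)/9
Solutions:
 h(b) = C1*sin(b)^(8/9)


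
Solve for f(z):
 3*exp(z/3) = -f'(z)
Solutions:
 f(z) = C1 - 9*exp(z/3)


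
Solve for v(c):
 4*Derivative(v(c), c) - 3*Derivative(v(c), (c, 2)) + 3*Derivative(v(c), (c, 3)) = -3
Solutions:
 v(c) = C1 - 3*c/4 + (C2*sin(sqrt(39)*c/6) + C3*cos(sqrt(39)*c/6))*exp(c/2)


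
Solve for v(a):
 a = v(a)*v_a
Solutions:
 v(a) = -sqrt(C1 + a^2)
 v(a) = sqrt(C1 + a^2)


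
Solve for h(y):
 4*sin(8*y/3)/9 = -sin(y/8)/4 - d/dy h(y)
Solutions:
 h(y) = C1 + 2*cos(y/8) + cos(8*y/3)/6


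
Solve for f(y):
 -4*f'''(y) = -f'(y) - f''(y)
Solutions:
 f(y) = C1 + C2*exp(y*(1 - sqrt(17))/8) + C3*exp(y*(1 + sqrt(17))/8)


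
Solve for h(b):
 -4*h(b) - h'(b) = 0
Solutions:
 h(b) = C1*exp(-4*b)


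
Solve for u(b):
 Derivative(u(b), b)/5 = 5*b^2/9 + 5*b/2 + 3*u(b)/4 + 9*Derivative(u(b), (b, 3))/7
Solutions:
 u(b) = C1*exp(105^(1/3)*b*(4*105^(1/3)/(sqrt(4093905) + 2025)^(1/3) + (sqrt(4093905) + 2025)^(1/3))/180)*sin(3^(1/6)*35^(1/3)*b*(-3^(2/3)*(sqrt(4093905) + 2025)^(1/3) + 12*35^(1/3)/(sqrt(4093905) + 2025)^(1/3))/180) + C2*exp(105^(1/3)*b*(4*105^(1/3)/(sqrt(4093905) + 2025)^(1/3) + (sqrt(4093905) + 2025)^(1/3))/180)*cos(3^(1/6)*35^(1/3)*b*(-3^(2/3)*(sqrt(4093905) + 2025)^(1/3) + 12*35^(1/3)/(sqrt(4093905) + 2025)^(1/3))/180) + C3*exp(-105^(1/3)*b*(4*105^(1/3)/(sqrt(4093905) + 2025)^(1/3) + (sqrt(4093905) + 2025)^(1/3))/90) - 20*b^2/27 - 302*b/81 - 1208/1215


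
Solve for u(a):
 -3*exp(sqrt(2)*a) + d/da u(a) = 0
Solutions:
 u(a) = C1 + 3*sqrt(2)*exp(sqrt(2)*a)/2


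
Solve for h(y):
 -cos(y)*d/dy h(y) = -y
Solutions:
 h(y) = C1 + Integral(y/cos(y), y)


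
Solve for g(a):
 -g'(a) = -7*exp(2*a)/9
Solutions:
 g(a) = C1 + 7*exp(2*a)/18


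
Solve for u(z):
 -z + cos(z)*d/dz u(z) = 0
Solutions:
 u(z) = C1 + Integral(z/cos(z), z)


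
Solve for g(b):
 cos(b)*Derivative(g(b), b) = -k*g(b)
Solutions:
 g(b) = C1*exp(k*(log(sin(b) - 1) - log(sin(b) + 1))/2)


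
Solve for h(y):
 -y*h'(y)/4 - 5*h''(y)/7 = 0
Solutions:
 h(y) = C1 + C2*erf(sqrt(70)*y/20)


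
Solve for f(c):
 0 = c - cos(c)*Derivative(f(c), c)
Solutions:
 f(c) = C1 + Integral(c/cos(c), c)


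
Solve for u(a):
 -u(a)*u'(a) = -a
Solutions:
 u(a) = -sqrt(C1 + a^2)
 u(a) = sqrt(C1 + a^2)


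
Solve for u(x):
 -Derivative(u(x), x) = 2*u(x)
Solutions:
 u(x) = C1*exp(-2*x)


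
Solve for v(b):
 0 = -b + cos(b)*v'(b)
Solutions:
 v(b) = C1 + Integral(b/cos(b), b)


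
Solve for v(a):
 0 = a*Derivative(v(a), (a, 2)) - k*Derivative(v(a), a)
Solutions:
 v(a) = C1 + a^(re(k) + 1)*(C2*sin(log(a)*Abs(im(k))) + C3*cos(log(a)*im(k)))


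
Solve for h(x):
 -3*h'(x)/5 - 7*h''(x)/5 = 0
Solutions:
 h(x) = C1 + C2*exp(-3*x/7)


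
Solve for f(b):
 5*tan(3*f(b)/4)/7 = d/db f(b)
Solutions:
 f(b) = -4*asin(C1*exp(15*b/28))/3 + 4*pi/3
 f(b) = 4*asin(C1*exp(15*b/28))/3


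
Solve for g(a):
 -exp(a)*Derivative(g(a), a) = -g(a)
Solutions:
 g(a) = C1*exp(-exp(-a))


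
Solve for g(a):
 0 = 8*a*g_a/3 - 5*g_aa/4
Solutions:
 g(a) = C1 + C2*erfi(4*sqrt(15)*a/15)


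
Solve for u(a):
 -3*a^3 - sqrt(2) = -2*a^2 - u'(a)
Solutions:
 u(a) = C1 + 3*a^4/4 - 2*a^3/3 + sqrt(2)*a


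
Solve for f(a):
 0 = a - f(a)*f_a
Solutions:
 f(a) = -sqrt(C1 + a^2)
 f(a) = sqrt(C1 + a^2)


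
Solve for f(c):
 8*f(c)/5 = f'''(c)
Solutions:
 f(c) = C3*exp(2*5^(2/3)*c/5) + (C1*sin(sqrt(3)*5^(2/3)*c/5) + C2*cos(sqrt(3)*5^(2/3)*c/5))*exp(-5^(2/3)*c/5)


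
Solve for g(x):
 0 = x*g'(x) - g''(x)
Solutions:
 g(x) = C1 + C2*erfi(sqrt(2)*x/2)


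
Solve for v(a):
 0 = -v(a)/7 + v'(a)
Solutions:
 v(a) = C1*exp(a/7)


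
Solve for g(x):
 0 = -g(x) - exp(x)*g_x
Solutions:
 g(x) = C1*exp(exp(-x))


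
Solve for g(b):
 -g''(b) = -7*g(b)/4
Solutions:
 g(b) = C1*exp(-sqrt(7)*b/2) + C2*exp(sqrt(7)*b/2)


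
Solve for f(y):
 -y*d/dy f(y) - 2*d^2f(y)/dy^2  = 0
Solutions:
 f(y) = C1 + C2*erf(y/2)


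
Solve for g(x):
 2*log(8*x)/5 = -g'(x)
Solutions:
 g(x) = C1 - 2*x*log(x)/5 - 6*x*log(2)/5 + 2*x/5


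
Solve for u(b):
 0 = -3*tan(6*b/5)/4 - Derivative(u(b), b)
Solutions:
 u(b) = C1 + 5*log(cos(6*b/5))/8


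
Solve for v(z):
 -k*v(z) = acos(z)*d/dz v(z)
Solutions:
 v(z) = C1*exp(-k*Integral(1/acos(z), z))


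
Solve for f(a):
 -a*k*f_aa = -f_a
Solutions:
 f(a) = C1 + a^(((re(k) + 1)*re(k) + im(k)^2)/(re(k)^2 + im(k)^2))*(C2*sin(log(a)*Abs(im(k))/(re(k)^2 + im(k)^2)) + C3*cos(log(a)*im(k)/(re(k)^2 + im(k)^2)))


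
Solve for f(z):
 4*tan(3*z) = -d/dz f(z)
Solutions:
 f(z) = C1 + 4*log(cos(3*z))/3


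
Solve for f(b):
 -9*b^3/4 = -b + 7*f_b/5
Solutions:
 f(b) = C1 - 45*b^4/112 + 5*b^2/14


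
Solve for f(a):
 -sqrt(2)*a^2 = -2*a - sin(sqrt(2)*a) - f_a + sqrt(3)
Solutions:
 f(a) = C1 + sqrt(2)*a^3/3 - a^2 + sqrt(3)*a + sqrt(2)*cos(sqrt(2)*a)/2


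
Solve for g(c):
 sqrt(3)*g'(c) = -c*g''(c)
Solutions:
 g(c) = C1 + C2*c^(1 - sqrt(3))


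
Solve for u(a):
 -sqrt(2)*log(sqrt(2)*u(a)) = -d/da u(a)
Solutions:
 -sqrt(2)*Integral(1/(2*log(_y) + log(2)), (_y, u(a))) = C1 - a


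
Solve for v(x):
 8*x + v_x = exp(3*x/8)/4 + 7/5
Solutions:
 v(x) = C1 - 4*x^2 + 7*x/5 + 2*exp(3*x/8)/3


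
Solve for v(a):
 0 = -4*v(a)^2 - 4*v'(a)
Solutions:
 v(a) = 1/(C1 + a)


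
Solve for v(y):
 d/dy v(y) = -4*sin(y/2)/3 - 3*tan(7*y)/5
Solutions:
 v(y) = C1 + 3*log(cos(7*y))/35 + 8*cos(y/2)/3


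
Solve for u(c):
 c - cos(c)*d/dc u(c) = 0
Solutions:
 u(c) = C1 + Integral(c/cos(c), c)


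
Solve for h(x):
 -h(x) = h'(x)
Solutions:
 h(x) = C1*exp(-x)


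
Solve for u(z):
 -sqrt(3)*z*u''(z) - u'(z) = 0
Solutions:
 u(z) = C1 + C2*z^(1 - sqrt(3)/3)


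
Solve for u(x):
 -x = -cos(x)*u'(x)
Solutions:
 u(x) = C1 + Integral(x/cos(x), x)


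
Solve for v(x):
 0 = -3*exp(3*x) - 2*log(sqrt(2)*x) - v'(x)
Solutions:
 v(x) = C1 - 2*x*log(x) + x*(2 - log(2)) - exp(3*x)


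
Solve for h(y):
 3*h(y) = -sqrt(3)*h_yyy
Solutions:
 h(y) = C3*exp(-3^(1/6)*y) + (C1*sin(3^(2/3)*y/2) + C2*cos(3^(2/3)*y/2))*exp(3^(1/6)*y/2)


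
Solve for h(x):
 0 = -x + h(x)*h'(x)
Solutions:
 h(x) = -sqrt(C1 + x^2)
 h(x) = sqrt(C1 + x^2)


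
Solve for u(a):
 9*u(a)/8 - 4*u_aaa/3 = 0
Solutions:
 u(a) = C3*exp(3*2^(1/3)*a/4) + (C1*sin(3*2^(1/3)*sqrt(3)*a/8) + C2*cos(3*2^(1/3)*sqrt(3)*a/8))*exp(-3*2^(1/3)*a/8)


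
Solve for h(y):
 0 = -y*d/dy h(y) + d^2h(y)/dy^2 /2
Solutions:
 h(y) = C1 + C2*erfi(y)


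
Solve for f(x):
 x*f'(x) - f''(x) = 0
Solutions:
 f(x) = C1 + C2*erfi(sqrt(2)*x/2)


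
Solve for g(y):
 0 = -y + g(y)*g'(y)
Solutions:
 g(y) = -sqrt(C1 + y^2)
 g(y) = sqrt(C1 + y^2)


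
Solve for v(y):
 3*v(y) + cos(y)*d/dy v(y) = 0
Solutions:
 v(y) = C1*(sin(y) - 1)^(3/2)/(sin(y) + 1)^(3/2)


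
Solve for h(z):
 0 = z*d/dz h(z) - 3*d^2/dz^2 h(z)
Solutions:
 h(z) = C1 + C2*erfi(sqrt(6)*z/6)


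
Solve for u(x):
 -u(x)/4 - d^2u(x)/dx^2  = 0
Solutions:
 u(x) = C1*sin(x/2) + C2*cos(x/2)


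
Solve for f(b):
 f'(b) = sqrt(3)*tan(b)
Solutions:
 f(b) = C1 - sqrt(3)*log(cos(b))


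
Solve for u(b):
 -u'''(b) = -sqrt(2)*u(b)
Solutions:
 u(b) = C3*exp(2^(1/6)*b) + (C1*sin(2^(1/6)*sqrt(3)*b/2) + C2*cos(2^(1/6)*sqrt(3)*b/2))*exp(-2^(1/6)*b/2)


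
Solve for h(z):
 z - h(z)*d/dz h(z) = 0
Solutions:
 h(z) = -sqrt(C1 + z^2)
 h(z) = sqrt(C1 + z^2)


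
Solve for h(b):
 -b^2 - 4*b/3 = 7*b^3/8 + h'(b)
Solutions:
 h(b) = C1 - 7*b^4/32 - b^3/3 - 2*b^2/3


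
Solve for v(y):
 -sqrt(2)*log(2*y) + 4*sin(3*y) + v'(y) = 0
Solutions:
 v(y) = C1 + sqrt(2)*y*(log(y) - 1) + sqrt(2)*y*log(2) + 4*cos(3*y)/3


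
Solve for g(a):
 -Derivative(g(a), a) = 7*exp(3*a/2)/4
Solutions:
 g(a) = C1 - 7*exp(3*a/2)/6


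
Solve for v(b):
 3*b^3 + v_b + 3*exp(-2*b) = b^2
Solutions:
 v(b) = C1 - 3*b^4/4 + b^3/3 + 3*exp(-2*b)/2


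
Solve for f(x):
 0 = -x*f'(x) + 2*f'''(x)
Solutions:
 f(x) = C1 + Integral(C2*airyai(2^(2/3)*x/2) + C3*airybi(2^(2/3)*x/2), x)


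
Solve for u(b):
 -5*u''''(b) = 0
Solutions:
 u(b) = C1 + C2*b + C3*b^2 + C4*b^3


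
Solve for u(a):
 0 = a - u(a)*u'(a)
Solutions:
 u(a) = -sqrt(C1 + a^2)
 u(a) = sqrt(C1 + a^2)


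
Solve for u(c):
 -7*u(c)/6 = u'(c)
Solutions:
 u(c) = C1*exp(-7*c/6)


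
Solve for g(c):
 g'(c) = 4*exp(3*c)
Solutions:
 g(c) = C1 + 4*exp(3*c)/3


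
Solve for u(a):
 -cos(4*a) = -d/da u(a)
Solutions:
 u(a) = C1 + sin(4*a)/4


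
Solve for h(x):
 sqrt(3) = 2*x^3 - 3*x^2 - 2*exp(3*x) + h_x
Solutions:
 h(x) = C1 - x^4/2 + x^3 + sqrt(3)*x + 2*exp(3*x)/3


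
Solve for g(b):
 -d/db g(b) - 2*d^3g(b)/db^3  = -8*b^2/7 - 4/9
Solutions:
 g(b) = C1 + C2*sin(sqrt(2)*b/2) + C3*cos(sqrt(2)*b/2) + 8*b^3/21 - 260*b/63


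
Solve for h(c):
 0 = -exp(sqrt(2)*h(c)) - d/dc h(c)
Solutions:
 h(c) = sqrt(2)*(2*log(1/(C1 + c)) - log(2))/4


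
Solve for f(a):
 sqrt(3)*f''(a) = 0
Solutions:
 f(a) = C1 + C2*a


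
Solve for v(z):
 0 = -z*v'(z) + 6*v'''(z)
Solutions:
 v(z) = C1 + Integral(C2*airyai(6^(2/3)*z/6) + C3*airybi(6^(2/3)*z/6), z)


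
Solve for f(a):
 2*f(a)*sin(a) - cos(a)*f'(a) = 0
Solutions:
 f(a) = C1/cos(a)^2


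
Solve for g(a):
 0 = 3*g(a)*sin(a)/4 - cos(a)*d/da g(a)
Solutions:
 g(a) = C1/cos(a)^(3/4)


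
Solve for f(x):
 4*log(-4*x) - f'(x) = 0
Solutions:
 f(x) = C1 + 4*x*log(-x) + 4*x*(-1 + 2*log(2))


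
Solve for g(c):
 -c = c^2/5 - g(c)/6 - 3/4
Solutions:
 g(c) = 6*c^2/5 + 6*c - 9/2


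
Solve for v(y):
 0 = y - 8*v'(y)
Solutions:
 v(y) = C1 + y^2/16


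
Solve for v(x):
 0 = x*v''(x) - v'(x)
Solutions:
 v(x) = C1 + C2*x^2


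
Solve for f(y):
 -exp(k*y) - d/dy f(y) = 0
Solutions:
 f(y) = C1 - exp(k*y)/k


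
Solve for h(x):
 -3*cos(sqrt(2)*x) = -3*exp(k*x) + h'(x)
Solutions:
 h(x) = C1 - 3*sqrt(2)*sin(sqrt(2)*x)/2 + 3*exp(k*x)/k


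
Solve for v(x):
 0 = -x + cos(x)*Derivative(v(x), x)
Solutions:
 v(x) = C1 + Integral(x/cos(x), x)


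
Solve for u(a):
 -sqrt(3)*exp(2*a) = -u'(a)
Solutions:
 u(a) = C1 + sqrt(3)*exp(2*a)/2


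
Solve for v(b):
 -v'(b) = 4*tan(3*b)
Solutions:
 v(b) = C1 + 4*log(cos(3*b))/3


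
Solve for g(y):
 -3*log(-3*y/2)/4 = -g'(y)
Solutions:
 g(y) = C1 + 3*y*log(-y)/4 + 3*y*(-1 - log(2) + log(3))/4


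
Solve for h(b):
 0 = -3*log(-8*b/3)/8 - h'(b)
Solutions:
 h(b) = C1 - 3*b*log(-b)/8 + 3*b*(-3*log(2) + 1 + log(3))/8


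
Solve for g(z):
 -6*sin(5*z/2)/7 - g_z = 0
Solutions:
 g(z) = C1 + 12*cos(5*z/2)/35


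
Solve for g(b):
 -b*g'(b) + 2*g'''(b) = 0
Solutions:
 g(b) = C1 + Integral(C2*airyai(2^(2/3)*b/2) + C3*airybi(2^(2/3)*b/2), b)


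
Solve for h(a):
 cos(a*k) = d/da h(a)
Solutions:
 h(a) = C1 + sin(a*k)/k


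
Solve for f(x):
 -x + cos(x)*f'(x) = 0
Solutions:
 f(x) = C1 + Integral(x/cos(x), x)


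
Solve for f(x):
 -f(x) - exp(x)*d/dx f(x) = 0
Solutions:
 f(x) = C1*exp(exp(-x))


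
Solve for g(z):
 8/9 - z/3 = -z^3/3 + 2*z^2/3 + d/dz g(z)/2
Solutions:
 g(z) = C1 + z^4/6 - 4*z^3/9 - z^2/3 + 16*z/9


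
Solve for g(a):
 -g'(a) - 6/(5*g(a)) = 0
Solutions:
 g(a) = -sqrt(C1 - 60*a)/5
 g(a) = sqrt(C1 - 60*a)/5


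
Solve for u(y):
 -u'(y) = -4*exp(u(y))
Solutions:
 u(y) = log(-1/(C1 + 4*y))


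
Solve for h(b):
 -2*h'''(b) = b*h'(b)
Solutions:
 h(b) = C1 + Integral(C2*airyai(-2^(2/3)*b/2) + C3*airybi(-2^(2/3)*b/2), b)


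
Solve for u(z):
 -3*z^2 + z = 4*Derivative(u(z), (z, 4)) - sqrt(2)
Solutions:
 u(z) = C1 + C2*z + C3*z^2 + C4*z^3 - z^6/480 + z^5/480 + sqrt(2)*z^4/96


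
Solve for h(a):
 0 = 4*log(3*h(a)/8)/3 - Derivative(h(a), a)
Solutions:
 3*Integral(1/(-log(_y) - log(3) + 3*log(2)), (_y, h(a)))/4 = C1 - a


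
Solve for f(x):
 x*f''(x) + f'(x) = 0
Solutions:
 f(x) = C1 + C2*log(x)


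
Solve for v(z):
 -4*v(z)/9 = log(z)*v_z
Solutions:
 v(z) = C1*exp(-4*li(z)/9)


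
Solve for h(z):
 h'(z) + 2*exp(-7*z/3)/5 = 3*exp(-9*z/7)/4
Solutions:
 h(z) = C1 + 6*exp(-7*z/3)/35 - 7*exp(-9*z/7)/12


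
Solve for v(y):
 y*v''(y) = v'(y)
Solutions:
 v(y) = C1 + C2*y^2


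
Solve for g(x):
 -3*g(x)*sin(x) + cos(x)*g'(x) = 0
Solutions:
 g(x) = C1/cos(x)^3


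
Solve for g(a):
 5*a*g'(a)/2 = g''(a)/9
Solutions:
 g(a) = C1 + C2*erfi(3*sqrt(5)*a/2)


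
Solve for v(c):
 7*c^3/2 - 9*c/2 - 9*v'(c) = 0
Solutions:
 v(c) = C1 + 7*c^4/72 - c^2/4


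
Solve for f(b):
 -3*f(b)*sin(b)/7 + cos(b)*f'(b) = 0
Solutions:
 f(b) = C1/cos(b)^(3/7)


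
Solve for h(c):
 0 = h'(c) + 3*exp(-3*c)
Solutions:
 h(c) = C1 + exp(-3*c)


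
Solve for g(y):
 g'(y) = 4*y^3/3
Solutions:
 g(y) = C1 + y^4/3


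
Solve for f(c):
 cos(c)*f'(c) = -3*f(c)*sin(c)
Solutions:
 f(c) = C1*cos(c)^3


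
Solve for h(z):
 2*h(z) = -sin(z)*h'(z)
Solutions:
 h(z) = C1*(cos(z) + 1)/(cos(z) - 1)


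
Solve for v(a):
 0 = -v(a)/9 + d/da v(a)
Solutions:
 v(a) = C1*exp(a/9)


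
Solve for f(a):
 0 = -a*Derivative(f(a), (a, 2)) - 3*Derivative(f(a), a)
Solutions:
 f(a) = C1 + C2/a^2


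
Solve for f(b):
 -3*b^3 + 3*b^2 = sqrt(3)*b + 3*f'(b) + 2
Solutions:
 f(b) = C1 - b^4/4 + b^3/3 - sqrt(3)*b^2/6 - 2*b/3


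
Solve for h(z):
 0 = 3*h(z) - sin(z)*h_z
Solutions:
 h(z) = C1*(cos(z) - 1)^(3/2)/(cos(z) + 1)^(3/2)


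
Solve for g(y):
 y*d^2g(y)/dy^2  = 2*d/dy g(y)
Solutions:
 g(y) = C1 + C2*y^3


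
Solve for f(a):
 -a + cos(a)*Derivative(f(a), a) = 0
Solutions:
 f(a) = C1 + Integral(a/cos(a), a)


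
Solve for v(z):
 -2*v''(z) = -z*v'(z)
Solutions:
 v(z) = C1 + C2*erfi(z/2)


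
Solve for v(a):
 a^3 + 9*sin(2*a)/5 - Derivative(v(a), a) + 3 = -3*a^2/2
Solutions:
 v(a) = C1 + a^4/4 + a^3/2 + 3*a - 9*cos(2*a)/10


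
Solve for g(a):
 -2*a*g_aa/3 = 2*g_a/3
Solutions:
 g(a) = C1 + C2*log(a)


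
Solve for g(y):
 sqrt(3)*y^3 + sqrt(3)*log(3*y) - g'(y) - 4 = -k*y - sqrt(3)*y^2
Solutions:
 g(y) = C1 + k*y^2/2 + sqrt(3)*y^4/4 + sqrt(3)*y^3/3 + sqrt(3)*y*log(y) - 4*y - sqrt(3)*y + sqrt(3)*y*log(3)


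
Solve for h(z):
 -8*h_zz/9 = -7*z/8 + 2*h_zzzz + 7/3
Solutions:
 h(z) = C1 + C2*z + C3*sin(2*z/3) + C4*cos(2*z/3) + 21*z^3/128 - 21*z^2/16


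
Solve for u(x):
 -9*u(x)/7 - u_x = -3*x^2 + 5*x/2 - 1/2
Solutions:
 u(x) = C1*exp(-9*x/7) + 7*x^2/3 - 301*x/54 + 1148/243


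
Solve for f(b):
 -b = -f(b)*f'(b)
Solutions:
 f(b) = -sqrt(C1 + b^2)
 f(b) = sqrt(C1 + b^2)


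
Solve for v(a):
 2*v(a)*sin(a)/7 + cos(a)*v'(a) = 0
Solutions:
 v(a) = C1*cos(a)^(2/7)


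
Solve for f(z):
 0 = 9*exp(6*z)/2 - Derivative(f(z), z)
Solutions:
 f(z) = C1 + 3*exp(6*z)/4


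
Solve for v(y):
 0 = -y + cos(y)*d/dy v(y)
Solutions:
 v(y) = C1 + Integral(y/cos(y), y)


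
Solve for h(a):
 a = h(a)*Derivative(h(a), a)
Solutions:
 h(a) = -sqrt(C1 + a^2)
 h(a) = sqrt(C1 + a^2)


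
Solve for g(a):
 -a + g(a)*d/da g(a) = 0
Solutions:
 g(a) = -sqrt(C1 + a^2)
 g(a) = sqrt(C1 + a^2)


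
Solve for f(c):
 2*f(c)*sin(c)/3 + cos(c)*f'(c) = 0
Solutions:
 f(c) = C1*cos(c)^(2/3)


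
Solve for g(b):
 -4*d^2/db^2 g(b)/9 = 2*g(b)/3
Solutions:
 g(b) = C1*sin(sqrt(6)*b/2) + C2*cos(sqrt(6)*b/2)


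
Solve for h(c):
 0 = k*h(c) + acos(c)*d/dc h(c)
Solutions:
 h(c) = C1*exp(-k*Integral(1/acos(c), c))


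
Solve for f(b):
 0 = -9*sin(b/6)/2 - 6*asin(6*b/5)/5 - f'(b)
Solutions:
 f(b) = C1 - 6*b*asin(6*b/5)/5 - sqrt(25 - 36*b^2)/5 + 27*cos(b/6)


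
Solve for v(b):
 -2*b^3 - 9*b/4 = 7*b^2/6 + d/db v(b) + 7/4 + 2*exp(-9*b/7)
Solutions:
 v(b) = C1 - b^4/2 - 7*b^3/18 - 9*b^2/8 - 7*b/4 + 14*exp(-9*b/7)/9


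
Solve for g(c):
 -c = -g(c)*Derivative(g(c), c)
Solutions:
 g(c) = -sqrt(C1 + c^2)
 g(c) = sqrt(C1 + c^2)


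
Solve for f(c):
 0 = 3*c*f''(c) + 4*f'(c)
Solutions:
 f(c) = C1 + C2/c^(1/3)


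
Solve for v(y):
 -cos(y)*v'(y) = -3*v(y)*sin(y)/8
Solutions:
 v(y) = C1/cos(y)^(3/8)


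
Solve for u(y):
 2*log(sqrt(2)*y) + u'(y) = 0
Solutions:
 u(y) = C1 - 2*y*log(y) - y*log(2) + 2*y


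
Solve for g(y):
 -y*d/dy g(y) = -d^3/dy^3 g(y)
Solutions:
 g(y) = C1 + Integral(C2*airyai(y) + C3*airybi(y), y)


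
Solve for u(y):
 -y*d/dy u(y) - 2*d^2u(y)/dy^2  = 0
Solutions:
 u(y) = C1 + C2*erf(y/2)


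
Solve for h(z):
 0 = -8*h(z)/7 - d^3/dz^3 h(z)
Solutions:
 h(z) = C3*exp(-2*7^(2/3)*z/7) + (C1*sin(sqrt(3)*7^(2/3)*z/7) + C2*cos(sqrt(3)*7^(2/3)*z/7))*exp(7^(2/3)*z/7)


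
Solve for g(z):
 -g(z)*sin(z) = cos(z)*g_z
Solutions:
 g(z) = C1*cos(z)


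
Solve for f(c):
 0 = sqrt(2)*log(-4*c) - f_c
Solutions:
 f(c) = C1 + sqrt(2)*c*log(-c) + sqrt(2)*c*(-1 + 2*log(2))


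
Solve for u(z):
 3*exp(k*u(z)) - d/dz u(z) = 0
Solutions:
 u(z) = Piecewise((log(-1/(C1*k + 3*k*z))/k, Ne(k, 0)), (nan, True))
 u(z) = Piecewise((C1 + 3*z, Eq(k, 0)), (nan, True))


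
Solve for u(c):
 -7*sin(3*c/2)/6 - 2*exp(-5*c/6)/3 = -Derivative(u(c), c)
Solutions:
 u(c) = C1 - 7*cos(3*c/2)/9 - 4*exp(-5*c/6)/5


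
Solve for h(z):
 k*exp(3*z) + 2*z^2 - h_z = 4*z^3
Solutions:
 h(z) = C1 + k*exp(3*z)/3 - z^4 + 2*z^3/3


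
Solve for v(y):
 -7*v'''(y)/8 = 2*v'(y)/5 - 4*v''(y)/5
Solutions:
 v(y) = C1 + (C2*sin(4*sqrt(19)*y/35) + C3*cos(4*sqrt(19)*y/35))*exp(16*y/35)


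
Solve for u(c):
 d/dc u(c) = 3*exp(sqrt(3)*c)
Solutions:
 u(c) = C1 + sqrt(3)*exp(sqrt(3)*c)


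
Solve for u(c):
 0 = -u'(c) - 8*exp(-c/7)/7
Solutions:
 u(c) = C1 + 8*exp(-c/7)


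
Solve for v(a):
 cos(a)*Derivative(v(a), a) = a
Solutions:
 v(a) = C1 + Integral(a/cos(a), a)


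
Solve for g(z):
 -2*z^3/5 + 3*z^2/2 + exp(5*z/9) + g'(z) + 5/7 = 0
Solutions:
 g(z) = C1 + z^4/10 - z^3/2 - 5*z/7 - 9*exp(5*z/9)/5


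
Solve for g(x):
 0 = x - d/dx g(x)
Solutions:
 g(x) = C1 + x^2/2


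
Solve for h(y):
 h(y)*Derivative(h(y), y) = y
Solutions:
 h(y) = -sqrt(C1 + y^2)
 h(y) = sqrt(C1 + y^2)


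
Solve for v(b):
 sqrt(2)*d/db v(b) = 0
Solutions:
 v(b) = C1


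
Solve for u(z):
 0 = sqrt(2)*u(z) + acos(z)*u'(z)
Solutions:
 u(z) = C1*exp(-sqrt(2)*Integral(1/acos(z), z))


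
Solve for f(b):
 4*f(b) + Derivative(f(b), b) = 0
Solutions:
 f(b) = C1*exp(-4*b)


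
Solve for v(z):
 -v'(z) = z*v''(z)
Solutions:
 v(z) = C1 + C2*log(z)


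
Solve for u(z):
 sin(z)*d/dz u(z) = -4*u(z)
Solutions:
 u(z) = C1*(cos(z)^2 + 2*cos(z) + 1)/(cos(z)^2 - 2*cos(z) + 1)


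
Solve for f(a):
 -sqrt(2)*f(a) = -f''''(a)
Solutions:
 f(a) = C1*exp(-2^(1/8)*a) + C2*exp(2^(1/8)*a) + C3*sin(2^(1/8)*a) + C4*cos(2^(1/8)*a)


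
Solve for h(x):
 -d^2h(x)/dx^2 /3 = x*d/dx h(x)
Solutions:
 h(x) = C1 + C2*erf(sqrt(6)*x/2)


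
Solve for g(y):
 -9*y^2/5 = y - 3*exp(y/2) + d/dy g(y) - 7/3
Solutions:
 g(y) = C1 - 3*y^3/5 - y^2/2 + 7*y/3 + 6*exp(y/2)


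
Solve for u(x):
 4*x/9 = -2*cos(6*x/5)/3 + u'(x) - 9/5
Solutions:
 u(x) = C1 + 2*x^2/9 + 9*x/5 + 5*sin(6*x/5)/9


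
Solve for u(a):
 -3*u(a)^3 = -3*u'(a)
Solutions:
 u(a) = -sqrt(2)*sqrt(-1/(C1 + a))/2
 u(a) = sqrt(2)*sqrt(-1/(C1 + a))/2


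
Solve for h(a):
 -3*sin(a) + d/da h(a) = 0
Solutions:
 h(a) = C1 - 3*cos(a)


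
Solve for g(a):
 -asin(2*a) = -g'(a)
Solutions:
 g(a) = C1 + a*asin(2*a) + sqrt(1 - 4*a^2)/2


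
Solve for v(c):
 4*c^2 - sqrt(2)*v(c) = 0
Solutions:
 v(c) = 2*sqrt(2)*c^2


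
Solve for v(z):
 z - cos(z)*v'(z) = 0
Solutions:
 v(z) = C1 + Integral(z/cos(z), z)


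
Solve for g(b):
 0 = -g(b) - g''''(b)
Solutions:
 g(b) = (C1*sin(sqrt(2)*b/2) + C2*cos(sqrt(2)*b/2))*exp(-sqrt(2)*b/2) + (C3*sin(sqrt(2)*b/2) + C4*cos(sqrt(2)*b/2))*exp(sqrt(2)*b/2)


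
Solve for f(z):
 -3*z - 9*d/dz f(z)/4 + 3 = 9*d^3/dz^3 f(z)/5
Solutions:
 f(z) = C1 + C2*sin(sqrt(5)*z/2) + C3*cos(sqrt(5)*z/2) - 2*z^2/3 + 4*z/3


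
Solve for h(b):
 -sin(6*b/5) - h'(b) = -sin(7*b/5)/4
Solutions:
 h(b) = C1 + 5*cos(6*b/5)/6 - 5*cos(7*b/5)/28


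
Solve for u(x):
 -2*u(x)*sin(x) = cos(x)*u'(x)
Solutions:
 u(x) = C1*cos(x)^2


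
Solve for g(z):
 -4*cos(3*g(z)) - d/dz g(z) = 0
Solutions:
 g(z) = -asin((C1 + exp(24*z))/(C1 - exp(24*z)))/3 + pi/3
 g(z) = asin((C1 + exp(24*z))/(C1 - exp(24*z)))/3


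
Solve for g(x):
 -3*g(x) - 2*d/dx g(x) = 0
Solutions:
 g(x) = C1*exp(-3*x/2)


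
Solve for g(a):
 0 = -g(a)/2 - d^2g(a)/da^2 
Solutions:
 g(a) = C1*sin(sqrt(2)*a/2) + C2*cos(sqrt(2)*a/2)


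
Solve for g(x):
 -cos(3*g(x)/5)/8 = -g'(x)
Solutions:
 -x/8 - 5*log(sin(3*g(x)/5) - 1)/6 + 5*log(sin(3*g(x)/5) + 1)/6 = C1


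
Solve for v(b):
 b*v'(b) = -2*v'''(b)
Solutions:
 v(b) = C1 + Integral(C2*airyai(-2^(2/3)*b/2) + C3*airybi(-2^(2/3)*b/2), b)


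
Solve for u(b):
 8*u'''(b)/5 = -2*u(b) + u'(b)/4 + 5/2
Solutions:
 u(b) = C1*exp(30^(1/3)*b*(30^(1/3)/(sqrt(82914) + 288)^(1/3) + (sqrt(82914) + 288)^(1/3))/48)*sin(10^(1/3)*3^(1/6)*b*(-3^(2/3)*(sqrt(82914) + 288)^(1/3) + 3*10^(1/3)/(sqrt(82914) + 288)^(1/3))/48) + C2*exp(30^(1/3)*b*(30^(1/3)/(sqrt(82914) + 288)^(1/3) + (sqrt(82914) + 288)^(1/3))/48)*cos(10^(1/3)*3^(1/6)*b*(-3^(2/3)*(sqrt(82914) + 288)^(1/3) + 3*10^(1/3)/(sqrt(82914) + 288)^(1/3))/48) + C3*exp(-30^(1/3)*b*(30^(1/3)/(sqrt(82914) + 288)^(1/3) + (sqrt(82914) + 288)^(1/3))/24) + 5/4


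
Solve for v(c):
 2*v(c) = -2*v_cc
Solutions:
 v(c) = C1*sin(c) + C2*cos(c)


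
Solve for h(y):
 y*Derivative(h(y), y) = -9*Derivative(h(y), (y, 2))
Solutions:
 h(y) = C1 + C2*erf(sqrt(2)*y/6)


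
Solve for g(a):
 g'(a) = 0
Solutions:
 g(a) = C1


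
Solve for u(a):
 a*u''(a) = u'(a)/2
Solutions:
 u(a) = C1 + C2*a^(3/2)


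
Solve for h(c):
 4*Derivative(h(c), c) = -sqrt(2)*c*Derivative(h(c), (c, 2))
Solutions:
 h(c) = C1 + C2*c^(1 - 2*sqrt(2))


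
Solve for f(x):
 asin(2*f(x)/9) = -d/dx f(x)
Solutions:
 Integral(1/asin(2*_y/9), (_y, f(x))) = C1 - x


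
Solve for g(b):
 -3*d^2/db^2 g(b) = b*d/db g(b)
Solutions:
 g(b) = C1 + C2*erf(sqrt(6)*b/6)


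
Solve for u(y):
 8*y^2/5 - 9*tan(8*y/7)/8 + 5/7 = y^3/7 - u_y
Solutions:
 u(y) = C1 + y^4/28 - 8*y^3/15 - 5*y/7 - 63*log(cos(8*y/7))/64


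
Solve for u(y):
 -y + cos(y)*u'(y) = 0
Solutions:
 u(y) = C1 + Integral(y/cos(y), y)


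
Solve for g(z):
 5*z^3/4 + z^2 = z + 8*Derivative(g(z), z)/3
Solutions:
 g(z) = C1 + 15*z^4/128 + z^3/8 - 3*z^2/16


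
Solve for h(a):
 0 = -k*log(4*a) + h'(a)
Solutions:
 h(a) = C1 + a*k*log(a) - a*k + a*k*log(4)


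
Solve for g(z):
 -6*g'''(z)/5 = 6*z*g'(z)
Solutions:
 g(z) = C1 + Integral(C2*airyai(-5^(1/3)*z) + C3*airybi(-5^(1/3)*z), z)


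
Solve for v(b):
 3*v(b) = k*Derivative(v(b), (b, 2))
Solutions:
 v(b) = C1*exp(-sqrt(3)*b*sqrt(1/k)) + C2*exp(sqrt(3)*b*sqrt(1/k))


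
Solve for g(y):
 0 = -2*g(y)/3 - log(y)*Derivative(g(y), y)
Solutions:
 g(y) = C1*exp(-2*li(y)/3)


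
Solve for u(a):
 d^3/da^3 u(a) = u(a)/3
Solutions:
 u(a) = C3*exp(3^(2/3)*a/3) + (C1*sin(3^(1/6)*a/2) + C2*cos(3^(1/6)*a/2))*exp(-3^(2/3)*a/6)


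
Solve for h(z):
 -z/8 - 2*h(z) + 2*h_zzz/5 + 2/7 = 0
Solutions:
 h(z) = C3*exp(5^(1/3)*z) - z/16 + (C1*sin(sqrt(3)*5^(1/3)*z/2) + C2*cos(sqrt(3)*5^(1/3)*z/2))*exp(-5^(1/3)*z/2) + 1/7


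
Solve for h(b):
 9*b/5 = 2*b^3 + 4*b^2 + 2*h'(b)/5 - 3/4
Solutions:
 h(b) = C1 - 5*b^4/4 - 10*b^3/3 + 9*b^2/4 + 15*b/8


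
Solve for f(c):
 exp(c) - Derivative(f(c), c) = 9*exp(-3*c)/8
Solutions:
 f(c) = C1 + exp(c) + 3*exp(-3*c)/8


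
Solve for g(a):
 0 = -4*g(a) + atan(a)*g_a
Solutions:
 g(a) = C1*exp(4*Integral(1/atan(a), a))


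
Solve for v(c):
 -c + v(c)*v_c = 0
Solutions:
 v(c) = -sqrt(C1 + c^2)
 v(c) = sqrt(C1 + c^2)


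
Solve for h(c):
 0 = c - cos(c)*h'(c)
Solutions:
 h(c) = C1 + Integral(c/cos(c), c)


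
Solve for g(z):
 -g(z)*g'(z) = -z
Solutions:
 g(z) = -sqrt(C1 + z^2)
 g(z) = sqrt(C1 + z^2)


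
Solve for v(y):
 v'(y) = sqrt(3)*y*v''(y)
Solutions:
 v(y) = C1 + C2*y^(sqrt(3)/3 + 1)


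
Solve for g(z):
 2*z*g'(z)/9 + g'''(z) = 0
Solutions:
 g(z) = C1 + Integral(C2*airyai(-6^(1/3)*z/3) + C3*airybi(-6^(1/3)*z/3), z)


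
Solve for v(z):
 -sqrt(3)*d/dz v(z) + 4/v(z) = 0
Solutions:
 v(z) = -sqrt(C1 + 24*sqrt(3)*z)/3
 v(z) = sqrt(C1 + 24*sqrt(3)*z)/3


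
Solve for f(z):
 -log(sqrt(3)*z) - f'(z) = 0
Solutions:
 f(z) = C1 - z*log(z) - z*log(3)/2 + z


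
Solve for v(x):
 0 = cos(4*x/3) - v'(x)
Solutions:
 v(x) = C1 + 3*sin(4*x/3)/4


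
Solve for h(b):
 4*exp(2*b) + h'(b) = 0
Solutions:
 h(b) = C1 - 2*exp(2*b)


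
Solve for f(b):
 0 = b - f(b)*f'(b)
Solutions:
 f(b) = -sqrt(C1 + b^2)
 f(b) = sqrt(C1 + b^2)


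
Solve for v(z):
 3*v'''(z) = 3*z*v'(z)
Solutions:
 v(z) = C1 + Integral(C2*airyai(z) + C3*airybi(z), z)


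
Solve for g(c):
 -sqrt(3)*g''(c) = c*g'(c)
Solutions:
 g(c) = C1 + C2*erf(sqrt(2)*3^(3/4)*c/6)


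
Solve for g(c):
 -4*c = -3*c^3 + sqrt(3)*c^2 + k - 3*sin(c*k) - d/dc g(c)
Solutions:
 g(c) = C1 - 3*c^4/4 + sqrt(3)*c^3/3 + 2*c^2 + c*k + 3*cos(c*k)/k


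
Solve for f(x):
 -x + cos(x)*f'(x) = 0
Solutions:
 f(x) = C1 + Integral(x/cos(x), x)


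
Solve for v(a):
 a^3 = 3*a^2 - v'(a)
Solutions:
 v(a) = C1 - a^4/4 + a^3


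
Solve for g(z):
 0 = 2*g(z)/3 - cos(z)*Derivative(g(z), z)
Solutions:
 g(z) = C1*(sin(z) + 1)^(1/3)/(sin(z) - 1)^(1/3)


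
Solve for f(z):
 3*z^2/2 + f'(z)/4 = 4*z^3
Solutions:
 f(z) = C1 + 4*z^4 - 2*z^3


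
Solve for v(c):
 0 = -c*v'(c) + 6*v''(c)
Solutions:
 v(c) = C1 + C2*erfi(sqrt(3)*c/6)


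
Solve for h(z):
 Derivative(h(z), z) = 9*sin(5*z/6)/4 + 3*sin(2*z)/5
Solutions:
 h(z) = C1 - 27*cos(5*z/6)/10 - 3*cos(2*z)/10


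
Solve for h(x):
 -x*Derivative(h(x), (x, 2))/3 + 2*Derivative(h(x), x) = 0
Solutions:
 h(x) = C1 + C2*x^7


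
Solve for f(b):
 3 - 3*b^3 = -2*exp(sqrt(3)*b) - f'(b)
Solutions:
 f(b) = C1 + 3*b^4/4 - 3*b - 2*sqrt(3)*exp(sqrt(3)*b)/3


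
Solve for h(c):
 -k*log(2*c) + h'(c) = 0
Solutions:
 h(c) = C1 + c*k*log(c) - c*k + c*k*log(2)


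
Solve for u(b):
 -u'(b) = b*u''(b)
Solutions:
 u(b) = C1 + C2*log(b)


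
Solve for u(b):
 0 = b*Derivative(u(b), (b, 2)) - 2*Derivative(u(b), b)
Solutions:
 u(b) = C1 + C2*b^3


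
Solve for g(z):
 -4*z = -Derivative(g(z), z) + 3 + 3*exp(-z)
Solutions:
 g(z) = C1 + 2*z^2 + 3*z - 3*exp(-z)
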